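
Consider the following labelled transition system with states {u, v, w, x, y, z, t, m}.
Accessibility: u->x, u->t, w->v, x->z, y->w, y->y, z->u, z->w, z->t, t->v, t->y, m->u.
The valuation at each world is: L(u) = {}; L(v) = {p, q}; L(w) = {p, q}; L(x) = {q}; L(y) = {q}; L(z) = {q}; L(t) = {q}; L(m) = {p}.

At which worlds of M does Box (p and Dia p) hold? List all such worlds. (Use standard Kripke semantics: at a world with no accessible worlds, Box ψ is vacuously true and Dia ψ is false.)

v

Let φ = Box (p and Dia p). Evaluate φ at each world:
  u (successors {x, t}): φ is false.
  v (successors ∅): φ is true.
  w (successors {v}): φ is false.
  x (successors {z}): φ is false.
  y (successors {w, y}): φ is false.
  z (successors {u, w, t}): φ is false.
  t (successors {v, y}): φ is false.
  m (successors {u}): φ is false.
For instance, at y:
  At y: Box (p and Dia p) requires p and Dia p at every successor {w, y}.
    p and Dia p fails at y, so Box (p and Dia p) is false at y.
      At y: p is false, Dia p is true, so p and Dia p is false.
Satisfying worlds: {v}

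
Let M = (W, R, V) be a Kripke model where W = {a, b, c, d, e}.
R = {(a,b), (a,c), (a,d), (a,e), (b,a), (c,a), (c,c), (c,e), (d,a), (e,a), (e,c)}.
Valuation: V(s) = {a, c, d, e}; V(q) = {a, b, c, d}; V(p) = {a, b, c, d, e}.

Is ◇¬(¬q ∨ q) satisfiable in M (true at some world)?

No

Recall that ◇ψ holds at a world iff ψ holds at some accessible world.
Let φ = ◇¬(¬q ∨ q). Evaluate φ at each world:
  a (successors {b, c, d, e}): φ is false.
  b (successors {a}): φ is false.
  c (successors {a, c, e}): φ is false.
  d (successors {a}): φ is false.
  e (successors {a, c}): φ is false.
For instance, at b:
  At b: ◇¬(¬q ∨ q) requires ¬(¬q ∨ q) at some successor in {a}.
    At a: ¬(¬q ∨ q) is false.
  So ◇¬(¬q ∨ q) is false at b.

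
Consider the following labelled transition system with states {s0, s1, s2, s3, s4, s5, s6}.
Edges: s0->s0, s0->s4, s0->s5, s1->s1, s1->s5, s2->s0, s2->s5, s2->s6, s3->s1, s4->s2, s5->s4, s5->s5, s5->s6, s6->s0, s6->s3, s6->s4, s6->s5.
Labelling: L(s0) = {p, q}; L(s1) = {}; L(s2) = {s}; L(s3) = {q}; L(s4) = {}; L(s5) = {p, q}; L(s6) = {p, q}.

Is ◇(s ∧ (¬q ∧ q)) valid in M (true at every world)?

Let φ = ◇(s ∧ (¬q ∧ q)). Evaluate φ at each world:
  s0 (successors {s0, s4, s5}): φ is false.
  s1 (successors {s1, s5}): φ is false.
  s2 (successors {s0, s5, s6}): φ is false.
  s3 (successors {s1}): φ is false.
  s4 (successors {s2}): φ is false.
  s5 (successors {s4, s5, s6}): φ is false.
  s6 (successors {s0, s3, s4, s5}): φ is false.
Detail at s0 (counterexample):
  At s0: ◇(s ∧ (¬q ∧ q)) requires s ∧ (¬q ∧ q) at some successor in {s0, s4, s5}.
    At s0: s ∧ (¬q ∧ q) is false.
    At s4: s ∧ (¬q ∧ q) is false.
    At s5: s ∧ (¬q ∧ q) is false.
  So ◇(s ∧ (¬q ∧ q)) is false at s0.

No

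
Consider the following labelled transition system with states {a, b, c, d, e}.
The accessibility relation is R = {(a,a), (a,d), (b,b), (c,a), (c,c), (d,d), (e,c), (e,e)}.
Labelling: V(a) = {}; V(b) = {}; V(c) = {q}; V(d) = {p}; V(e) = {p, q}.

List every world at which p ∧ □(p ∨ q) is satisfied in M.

d, e

Let φ = p ∧ □(p ∨ q). Evaluate φ at each world:
  a (successors {a, d}): φ is false.
  b (successors {b}): φ is false.
  c (successors {a, c}): φ is false.
  d (successors {d}): φ is true.
  e (successors {c, e}): φ is true.
For instance, at e:
  At e: p is true, □(p ∨ q) is true, so p ∧ □(p ∨ q) is true.
    At e: □(p ∨ q) requires p ∨ q at every successor {c, e}.
      At c: p ∨ q is true.
      At e: p ∨ q is true.
    So □(p ∨ q) is true at e.
Satisfying worlds: {d, e}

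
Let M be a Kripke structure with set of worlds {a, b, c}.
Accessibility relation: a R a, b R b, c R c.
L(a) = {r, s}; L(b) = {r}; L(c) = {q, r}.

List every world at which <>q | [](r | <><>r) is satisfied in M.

Recall that []ψ holds at a world iff ψ holds at every accessible world, and <>ψ holds iff ψ holds at some accessible world.
Let φ = <>q | [](r | <><>r). Evaluate φ at each world:
  a (successors {a}): φ is true.
  b (successors {b}): φ is true.
  c (successors {c}): φ is true.
For instance, at c:
  At c: <>q is true, [](r | <><>r) is true, so <>q | [](r | <><>r) is true.
    At c: <>q requires q at some successor in {c}.
      q holds at c, so <>q is true at c.
    At c: [](r | <><>r) requires r | <><>r at every successor {c}.
      At c: r | <><>r is true.
    So [](r | <><>r) is true at c.
Satisfying worlds: {a, b, c}

a, b, c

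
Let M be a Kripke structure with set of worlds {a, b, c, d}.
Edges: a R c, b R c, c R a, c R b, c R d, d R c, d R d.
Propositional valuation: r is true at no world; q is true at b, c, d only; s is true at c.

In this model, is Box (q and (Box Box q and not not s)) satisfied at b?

At b: Box (q and (Box Box q and not not s)) requires q and (Box Box q and not not s) at every successor {c}.
    At c: q is true, Box Box q and not not s is true, so q and (Box Box q and not not s) is true.
      At c: Box Box q is true, not not s is true, so Box Box q and not not s is true.
So Box (q and (Box Box q and not not s)) is true at b.

Yes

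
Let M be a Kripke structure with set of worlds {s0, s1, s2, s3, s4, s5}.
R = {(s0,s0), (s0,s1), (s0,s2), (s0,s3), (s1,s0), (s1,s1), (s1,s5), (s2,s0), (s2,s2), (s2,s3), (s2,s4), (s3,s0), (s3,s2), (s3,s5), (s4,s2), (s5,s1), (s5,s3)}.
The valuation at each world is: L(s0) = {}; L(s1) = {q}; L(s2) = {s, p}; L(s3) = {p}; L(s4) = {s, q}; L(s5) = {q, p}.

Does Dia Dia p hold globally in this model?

Yes

Let φ = Dia Dia p. Evaluate φ at each world:
  s0 (successors {s0, s1, s2, s3}): φ is true.
  s1 (successors {s0, s1, s5}): φ is true.
  s2 (successors {s0, s2, s3, s4}): φ is true.
  s3 (successors {s0, s2, s5}): φ is true.
  s4 (successors {s2}): φ is true.
  s5 (successors {s1, s3}): φ is true.
For instance, at s0:
  At s0: Dia Dia p requires Dia p at some successor in {s0, s1, s2, s3}.
    Dia p holds at s0, so Dia Dia p is true at s0.
      At s0: Dia p requires p at some successor in {s0, s1, s2, s3}.
        p holds at s2, so Dia p is true at s0.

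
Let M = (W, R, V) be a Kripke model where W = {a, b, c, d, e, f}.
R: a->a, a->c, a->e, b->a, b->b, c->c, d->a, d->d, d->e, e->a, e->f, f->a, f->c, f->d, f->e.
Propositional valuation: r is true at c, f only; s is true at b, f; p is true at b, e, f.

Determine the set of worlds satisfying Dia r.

Let φ = Dia r. Evaluate φ at each world:
  a (successors {a, c, e}): φ is true.
  b (successors {a, b}): φ is false.
  c (successors {c}): φ is true.
  d (successors {a, d, e}): φ is false.
  e (successors {a, f}): φ is true.
  f (successors {a, c, d, e}): φ is true.
For instance, at f:
  At f: Dia r requires r at some successor in {a, c, d, e}.
    r holds at c, so Dia r is true at f.
Satisfying worlds: {a, c, e, f}

a, c, e, f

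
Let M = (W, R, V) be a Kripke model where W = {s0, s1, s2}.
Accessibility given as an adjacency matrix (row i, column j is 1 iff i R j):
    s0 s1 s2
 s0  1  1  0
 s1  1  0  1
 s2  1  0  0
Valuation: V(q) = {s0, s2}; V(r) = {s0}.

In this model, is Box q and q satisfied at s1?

No

Recall that Box ψ holds at a world iff ψ holds at every accessible world, and Dia ψ holds iff ψ holds at some accessible world.
At s1: Box q is true, q is false, so Box q and q is false.
  At s1: Box q requires q at every successor {s0, s2}.
    At s0: q is true.
    At s2: q is true.
  So Box q is true at s1.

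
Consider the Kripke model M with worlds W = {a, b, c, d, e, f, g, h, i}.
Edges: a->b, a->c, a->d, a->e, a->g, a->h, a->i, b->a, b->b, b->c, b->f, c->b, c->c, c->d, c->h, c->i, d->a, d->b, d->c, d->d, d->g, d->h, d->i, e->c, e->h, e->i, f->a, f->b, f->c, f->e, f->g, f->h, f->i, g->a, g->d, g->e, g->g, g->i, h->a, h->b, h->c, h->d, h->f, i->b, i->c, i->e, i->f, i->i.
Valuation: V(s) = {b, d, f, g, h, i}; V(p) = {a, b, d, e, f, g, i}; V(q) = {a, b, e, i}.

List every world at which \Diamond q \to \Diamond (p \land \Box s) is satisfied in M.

none

Let φ = \Diamond q \to \Diamond (p \land \Box s). Evaluate φ at each world:
  a (successors {b, c, d, e, g, h, i}): φ is false.
  b (successors {a, b, c, f}): φ is false.
  c (successors {b, c, d, h, i}): φ is false.
  d (successors {a, b, c, d, g, h, i}): φ is false.
  e (successors {c, h, i}): φ is false.
  f (successors {a, b, c, e, g, h, i}): φ is false.
  g (successors {a, d, e, g, i}): φ is false.
  h (successors {a, b, c, d, f}): φ is false.
  i (successors {b, c, e, f, i}): φ is false.
For instance, at h:
  At h: \Diamond q is true, \Diamond (p \land \Box s) is false, so \Diamond q \to \Diamond (p \land \Box s) is false.
    At h: \Diamond q requires q at some successor in {a, b, c, d, f}.
      q holds at a, so \Diamond q is true at h.
    At h: \Diamond (p \land \Box s) requires p \land \Box s at some successor in {a, b, c, d, f}.
      At a: p \land \Box s is false.
      At b: p \land \Box s is false.
      At c: p \land \Box s is false.
      At d: p \land \Box s is false.
      At f: p \land \Box s is false.
    So \Diamond (p \land \Box s) is false at h.
Satisfying worlds: none.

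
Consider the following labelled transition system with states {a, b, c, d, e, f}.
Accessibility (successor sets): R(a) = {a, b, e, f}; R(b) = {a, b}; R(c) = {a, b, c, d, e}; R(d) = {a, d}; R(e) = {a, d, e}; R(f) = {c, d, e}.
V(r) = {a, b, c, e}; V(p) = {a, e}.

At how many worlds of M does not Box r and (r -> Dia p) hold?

5

Let φ = not Box r and (r -> Dia p). Evaluate φ at each world:
  a (successors {a, b, e, f}): φ is true.
  b (successors {a, b}): φ is false.
  c (successors {a, b, c, d, e}): φ is true.
  d (successors {a, d}): φ is true.
  e (successors {a, d, e}): φ is true.
  f (successors {c, d, e}): φ is true.
For instance, at f:
  At f: not Box r is true, r -> Dia p is true, so not Box r and (r -> Dia p) is true.
    At f: Box r is false, so not Box r is true.
      At f: Box r requires r at every successor {c, d, e}.
        r fails at d, so Box r is false at f.
    At f: r is false, Dia p is true, so r -> Dia p is true.
      At f: Dia p requires p at some successor in {c, d, e}.
        p holds at e, so Dia p is true at f.
Satisfying worlds: {a, c, d, e, f}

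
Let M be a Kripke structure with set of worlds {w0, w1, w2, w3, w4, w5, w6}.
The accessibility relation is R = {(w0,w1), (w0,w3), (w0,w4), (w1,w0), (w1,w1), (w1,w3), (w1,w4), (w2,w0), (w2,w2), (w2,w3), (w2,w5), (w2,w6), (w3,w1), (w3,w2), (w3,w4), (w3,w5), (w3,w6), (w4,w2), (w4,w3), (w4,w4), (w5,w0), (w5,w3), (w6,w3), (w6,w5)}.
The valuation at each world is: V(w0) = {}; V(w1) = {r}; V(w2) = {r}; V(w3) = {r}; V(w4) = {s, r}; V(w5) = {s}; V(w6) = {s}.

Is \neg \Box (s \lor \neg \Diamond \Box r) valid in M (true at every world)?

Yes

Let φ = \neg \Box (s \lor \neg \Diamond \Box r). Evaluate φ at each world:
  w0 (successors {w1, w3, w4}): φ is true.
  w1 (successors {w0, w1, w3, w4}): φ is true.
  w2 (successors {w0, w2, w3, w5, w6}): φ is true.
  w3 (successors {w1, w2, w4, w5, w6}): φ is true.
  w4 (successors {w2, w3, w4}): φ is true.
  w5 (successors {w0, w3}): φ is true.
  w6 (successors {w3, w5}): φ is true.
For instance, at w4:
  At w4: \Box (s \lor \neg \Diamond \Box r) is false, so \neg \Box (s \lor \neg \Diamond \Box r) is true.
    At w4: \Box (s \lor \neg \Diamond \Box r) requires s \lor \neg \Diamond \Box r at every successor {w2, w3, w4}.
      s \lor \neg \Diamond \Box r fails at w2, so \Box (s \lor \neg \Diamond \Box r) is false at w4.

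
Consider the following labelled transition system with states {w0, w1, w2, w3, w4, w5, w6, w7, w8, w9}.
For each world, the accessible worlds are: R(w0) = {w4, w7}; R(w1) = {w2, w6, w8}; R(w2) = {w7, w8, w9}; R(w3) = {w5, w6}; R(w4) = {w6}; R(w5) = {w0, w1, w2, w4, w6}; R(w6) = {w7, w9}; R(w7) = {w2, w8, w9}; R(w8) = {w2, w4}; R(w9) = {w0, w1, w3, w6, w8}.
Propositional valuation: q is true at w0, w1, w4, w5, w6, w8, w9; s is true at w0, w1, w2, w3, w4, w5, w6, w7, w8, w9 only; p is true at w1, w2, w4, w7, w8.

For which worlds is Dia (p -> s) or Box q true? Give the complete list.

Let φ = Dia (p -> s) or Box q. Evaluate φ at each world:
  w0 (successors {w4, w7}): φ is true.
  w1 (successors {w2, w6, w8}): φ is true.
  w2 (successors {w7, w8, w9}): φ is true.
  w3 (successors {w5, w6}): φ is true.
  w4 (successors {w6}): φ is true.
  w5 (successors {w0, w1, w2, w4, w6}): φ is true.
  w6 (successors {w7, w9}): φ is true.
  w7 (successors {w2, w8, w9}): φ is true.
  w8 (successors {w2, w4}): φ is true.
  w9 (successors {w0, w1, w3, w6, w8}): φ is true.
For instance, at w2:
  At w2: Dia (p -> s) is true, Box q is false, so Dia (p -> s) or Box q is true.
    At w2: Dia (p -> s) requires p -> s at some successor in {w7, w8, w9}.
      p -> s holds at w7, so Dia (p -> s) is true at w2.
    At w2: Box q requires q at every successor {w7, w8, w9}.
      q fails at w7, so Box q is false at w2.
Satisfying worlds: {w0, w1, w2, w3, w4, w5, w6, w7, w8, w9}

w0, w1, w2, w3, w4, w5, w6, w7, w8, w9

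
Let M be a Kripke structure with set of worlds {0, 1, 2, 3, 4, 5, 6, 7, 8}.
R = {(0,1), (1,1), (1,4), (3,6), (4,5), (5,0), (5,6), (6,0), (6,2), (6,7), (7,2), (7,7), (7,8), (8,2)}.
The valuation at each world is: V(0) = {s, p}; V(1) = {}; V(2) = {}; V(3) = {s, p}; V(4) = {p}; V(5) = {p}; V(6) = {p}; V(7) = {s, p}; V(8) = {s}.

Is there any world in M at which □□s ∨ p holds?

Let φ = □□s ∨ p. Evaluate φ at each world:
  0 (successors {1}): φ is true.
  1 (successors {1, 4}): φ is false.
  2 (successors ∅): φ is true.
  3 (successors {6}): φ is true.
  4 (successors {5}): φ is true.
  5 (successors {0, 6}): φ is true.
  6 (successors {0, 2, 7}): φ is true.
  7 (successors {2, 7, 8}): φ is true.
  8 (successors {2}): φ is true.
Detail at 0 (witness):
  At 0: □□s is false, p is true, so □□s ∨ p is true.
    At 0: □□s requires □s at every successor {1}.
      □s fails at 1, so □□s is false at 0.

Yes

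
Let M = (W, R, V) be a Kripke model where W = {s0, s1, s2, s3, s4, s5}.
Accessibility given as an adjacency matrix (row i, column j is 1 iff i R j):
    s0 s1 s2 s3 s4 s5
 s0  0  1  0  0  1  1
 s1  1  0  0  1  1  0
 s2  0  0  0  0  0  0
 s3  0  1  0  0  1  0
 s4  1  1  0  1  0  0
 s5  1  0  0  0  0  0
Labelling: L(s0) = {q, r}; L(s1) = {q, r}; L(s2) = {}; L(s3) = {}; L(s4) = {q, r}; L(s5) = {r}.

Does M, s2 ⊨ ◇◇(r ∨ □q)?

At s2: no accessible worlds, so ◇◇(r ∨ □q) is false.

No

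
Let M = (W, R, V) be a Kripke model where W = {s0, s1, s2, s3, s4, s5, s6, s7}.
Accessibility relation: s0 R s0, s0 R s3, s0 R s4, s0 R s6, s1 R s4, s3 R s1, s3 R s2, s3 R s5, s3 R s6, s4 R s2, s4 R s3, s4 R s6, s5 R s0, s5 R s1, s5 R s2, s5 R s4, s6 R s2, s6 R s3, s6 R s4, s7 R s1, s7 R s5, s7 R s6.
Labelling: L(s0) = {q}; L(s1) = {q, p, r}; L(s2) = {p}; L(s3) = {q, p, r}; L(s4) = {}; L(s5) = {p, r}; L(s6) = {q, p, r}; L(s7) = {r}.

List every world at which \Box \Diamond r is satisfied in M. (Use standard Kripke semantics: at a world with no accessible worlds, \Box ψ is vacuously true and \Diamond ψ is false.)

Recall that \Box ψ holds at a world iff ψ holds at every accessible world, and \Diamond ψ holds iff ψ holds at some accessible world.
Let φ = \Box \Diamond r. Evaluate φ at each world:
  s0 (successors {s0, s3, s4, s6}): φ is true.
  s1 (successors {s4}): φ is true.
  s2 (successors ∅): φ is true.
  s3 (successors {s1, s2, s5, s6}): φ is false.
  s4 (successors {s2, s3, s6}): φ is false.
  s5 (successors {s0, s1, s2, s4}): φ is false.
  s6 (successors {s2, s3, s4}): φ is false.
  s7 (successors {s1, s5, s6}): φ is false.
For instance, at s0:
  At s0: \Box \Diamond r requires \Diamond r at every successor {s0, s3, s4, s6}.
    At s0: \Diamond r is true.
    At s3: \Diamond r is true.
    At s4: \Diamond r is true.
    At s6: \Diamond r is true.
  So \Box \Diamond r is true at s0.
Satisfying worlds: {s0, s1, s2}

s0, s1, s2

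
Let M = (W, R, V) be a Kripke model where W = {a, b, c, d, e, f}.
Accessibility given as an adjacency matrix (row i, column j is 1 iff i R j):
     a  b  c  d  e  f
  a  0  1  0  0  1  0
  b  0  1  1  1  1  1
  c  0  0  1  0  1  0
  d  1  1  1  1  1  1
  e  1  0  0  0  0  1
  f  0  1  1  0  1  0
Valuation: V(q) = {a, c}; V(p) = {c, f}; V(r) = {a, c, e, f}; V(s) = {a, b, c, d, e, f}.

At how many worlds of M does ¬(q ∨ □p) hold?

4

Let φ = ¬(q ∨ □p). Evaluate φ at each world:
  a (successors {b, e}): φ is false.
  b (successors {b, c, d, e, f}): φ is true.
  c (successors {c, e}): φ is false.
  d (successors {a, b, c, d, e, f}): φ is true.
  e (successors {a, f}): φ is true.
  f (successors {b, c, e}): φ is true.
For instance, at d:
  At d: q ∨ □p is false, so ¬(q ∨ □p) is true.
    At d: q is false, □p is false, so q ∨ □p is false.
      At d: □p requires p at every successor {a, b, c, d, e, f}.
        p fails at a, so □p is false at d.
Satisfying worlds: {b, d, e, f}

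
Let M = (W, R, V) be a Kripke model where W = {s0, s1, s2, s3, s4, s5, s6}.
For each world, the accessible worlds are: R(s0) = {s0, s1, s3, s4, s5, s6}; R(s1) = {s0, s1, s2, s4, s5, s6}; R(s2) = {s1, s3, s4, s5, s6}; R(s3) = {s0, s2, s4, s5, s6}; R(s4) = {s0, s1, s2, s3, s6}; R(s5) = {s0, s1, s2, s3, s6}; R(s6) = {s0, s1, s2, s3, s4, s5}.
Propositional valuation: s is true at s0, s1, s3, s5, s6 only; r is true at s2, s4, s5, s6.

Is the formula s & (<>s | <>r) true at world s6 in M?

At s6: s is true, <>s | <>r is true, so s & (<>s | <>r) is true.
  At s6: <>s is true, <>r is true, so <>s | <>r is true.
    At s6: <>s requires s at some successor in {s0, s1, s2, s3, s4, s5}.
      s holds at s0, so <>s is true at s6.
    At s6: <>r requires r at some successor in {s0, s1, s2, s3, s4, s5}.
      r holds at s2, so <>r is true at s6.

Yes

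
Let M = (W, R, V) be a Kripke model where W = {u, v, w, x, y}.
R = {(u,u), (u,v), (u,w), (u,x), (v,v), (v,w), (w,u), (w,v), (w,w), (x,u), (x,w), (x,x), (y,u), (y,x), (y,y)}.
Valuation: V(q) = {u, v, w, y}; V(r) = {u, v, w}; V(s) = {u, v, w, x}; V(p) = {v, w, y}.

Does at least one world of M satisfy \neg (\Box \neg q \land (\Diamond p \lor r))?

Let φ = \neg (\Box \neg q \land (\Diamond p \lor r)). Evaluate φ at each world:
  u (successors {u, v, w, x}): φ is true.
  v (successors {v, w}): φ is true.
  w (successors {u, v, w}): φ is true.
  x (successors {u, w, x}): φ is true.
  y (successors {u, x, y}): φ is true.
Detail at u (witness):
  At u: \Box \neg q \land (\Diamond p \lor r) is false, so \neg (\Box \neg q \land (\Diamond p \lor r)) is true.
    At u: \Box \neg q is false, \Diamond p \lor r is true, so \Box \neg q \land (\Diamond p \lor r) is false.
      At u: \Box \neg q requires \neg q at every successor {u, v, w, x}.
        \neg q fails at u, so \Box \neg q is false at u.
      At u: \Diamond p is true, r is true, so \Diamond p \lor r is true.

Yes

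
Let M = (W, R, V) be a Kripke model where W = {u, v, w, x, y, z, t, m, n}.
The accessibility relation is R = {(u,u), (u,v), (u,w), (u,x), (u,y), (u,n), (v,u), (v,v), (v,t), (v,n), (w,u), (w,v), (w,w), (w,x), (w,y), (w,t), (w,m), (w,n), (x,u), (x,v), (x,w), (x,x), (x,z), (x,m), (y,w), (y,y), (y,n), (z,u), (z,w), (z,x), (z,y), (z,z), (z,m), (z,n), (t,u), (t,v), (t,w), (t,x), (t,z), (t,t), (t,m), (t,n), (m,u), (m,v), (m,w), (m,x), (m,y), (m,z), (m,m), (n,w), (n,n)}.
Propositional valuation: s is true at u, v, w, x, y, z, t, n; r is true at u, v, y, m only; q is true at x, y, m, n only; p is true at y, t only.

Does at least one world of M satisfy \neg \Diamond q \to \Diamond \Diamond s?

Yes

Let φ = \neg \Diamond q \to \Diamond \Diamond s. Evaluate φ at each world:
  u (successors {u, v, w, x, y, n}): φ is true.
  v (successors {u, v, t, n}): φ is true.
  w (successors {u, v, w, x, y, t, m, n}): φ is true.
  x (successors {u, v, w, x, z, m}): φ is true.
  y (successors {w, y, n}): φ is true.
  z (successors {u, w, x, y, z, m, n}): φ is true.
  t (successors {u, v, w, x, z, t, m, n}): φ is true.
  m (successors {u, v, w, x, y, z, m}): φ is true.
  n (successors {w, n}): φ is true.
Detail at u (witness):
  At u: \neg \Diamond q is false, \Diamond \Diamond s is true, so \neg \Diamond q \to \Diamond \Diamond s is true.
    At u: \Diamond q is true, so \neg \Diamond q is false.
      At u: \Diamond q requires q at some successor in {u, v, w, x, y, n}.
        q holds at x, so \Diamond q is true at u.
    At u: \Diamond \Diamond s requires \Diamond s at some successor in {u, v, w, x, y, n}.
      \Diamond s holds at u, so \Diamond \Diamond s is true at u.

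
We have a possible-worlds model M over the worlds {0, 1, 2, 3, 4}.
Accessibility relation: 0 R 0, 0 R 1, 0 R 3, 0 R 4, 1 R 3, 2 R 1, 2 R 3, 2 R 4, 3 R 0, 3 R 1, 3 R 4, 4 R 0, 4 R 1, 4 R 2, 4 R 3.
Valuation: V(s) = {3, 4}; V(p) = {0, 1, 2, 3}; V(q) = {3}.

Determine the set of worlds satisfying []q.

1

Recall that []ψ holds at a world iff ψ holds at every accessible world, and <>ψ holds iff ψ holds at some accessible world.
Let φ = []q. Evaluate φ at each world:
  0 (successors {0, 1, 3, 4}): φ is false.
  1 (successors {3}): φ is true.
  2 (successors {1, 3, 4}): φ is false.
  3 (successors {0, 1, 4}): φ is false.
  4 (successors {0, 1, 2, 3}): φ is false.
For instance, at 3:
  At 3: []q requires q at every successor {0, 1, 4}.
    q fails at 0, so []q is false at 3.
Satisfying worlds: {1}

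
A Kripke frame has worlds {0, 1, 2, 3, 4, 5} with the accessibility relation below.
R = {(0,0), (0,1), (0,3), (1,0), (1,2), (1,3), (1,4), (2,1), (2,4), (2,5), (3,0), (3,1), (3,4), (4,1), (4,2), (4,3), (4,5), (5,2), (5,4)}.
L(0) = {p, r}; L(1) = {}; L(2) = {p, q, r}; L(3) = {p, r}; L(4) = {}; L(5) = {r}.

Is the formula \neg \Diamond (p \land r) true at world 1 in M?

At 1: \Diamond (p \land r) is true, so \neg \Diamond (p \land r) is false.
  At 1: \Diamond (p \land r) requires p \land r at some successor in {0, 2, 3, 4}.
    p \land r holds at 0, so \Diamond (p \land r) is true at 1.

No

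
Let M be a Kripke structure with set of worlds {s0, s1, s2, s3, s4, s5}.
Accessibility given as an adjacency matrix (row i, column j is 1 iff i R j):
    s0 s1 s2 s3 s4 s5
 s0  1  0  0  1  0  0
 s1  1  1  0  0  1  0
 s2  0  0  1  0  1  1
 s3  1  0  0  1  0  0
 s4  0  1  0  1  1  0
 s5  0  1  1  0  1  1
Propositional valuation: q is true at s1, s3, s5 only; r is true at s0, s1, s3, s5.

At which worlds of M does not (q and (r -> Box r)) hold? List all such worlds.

Recall that Box ψ holds at a world iff ψ holds at every accessible world, and Dia ψ holds iff ψ holds at some accessible world.
Let φ = not (q and (r -> Box r)). Evaluate φ at each world:
  s0 (successors {s0, s3}): φ is true.
  s1 (successors {s0, s1, s4}): φ is true.
  s2 (successors {s2, s4, s5}): φ is true.
  s3 (successors {s0, s3}): φ is false.
  s4 (successors {s1, s3, s4}): φ is true.
  s5 (successors {s1, s2, s4, s5}): φ is true.
For instance, at s0:
  At s0: q and (r -> Box r) is false, so not (q and (r -> Box r)) is true.
    At s0: q is false, r -> Box r is true, so q and (r -> Box r) is false.
      At s0: r is true, Box r is true, so r -> Box r is true.
Satisfying worlds: {s0, s1, s2, s4, s5}

s0, s1, s2, s4, s5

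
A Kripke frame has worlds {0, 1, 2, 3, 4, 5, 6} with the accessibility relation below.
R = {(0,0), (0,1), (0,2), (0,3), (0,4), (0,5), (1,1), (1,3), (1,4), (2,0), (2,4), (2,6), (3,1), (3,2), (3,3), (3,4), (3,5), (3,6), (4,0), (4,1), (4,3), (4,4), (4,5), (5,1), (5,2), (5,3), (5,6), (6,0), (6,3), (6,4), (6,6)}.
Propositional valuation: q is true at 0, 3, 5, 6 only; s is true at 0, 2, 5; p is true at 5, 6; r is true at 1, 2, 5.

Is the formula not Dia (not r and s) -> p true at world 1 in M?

No

At 1: not Dia (not r and s) is true, p is false, so not Dia (not r and s) -> p is false.
  At 1: Dia (not r and s) is false, so not Dia (not r and s) is true.
    At 1: Dia (not r and s) requires not r and s at some successor in {1, 3, 4}.
      At 1: not r and s is false.
      At 3: not r and s is false.
      At 4: not r and s is false.
    So Dia (not r and s) is false at 1.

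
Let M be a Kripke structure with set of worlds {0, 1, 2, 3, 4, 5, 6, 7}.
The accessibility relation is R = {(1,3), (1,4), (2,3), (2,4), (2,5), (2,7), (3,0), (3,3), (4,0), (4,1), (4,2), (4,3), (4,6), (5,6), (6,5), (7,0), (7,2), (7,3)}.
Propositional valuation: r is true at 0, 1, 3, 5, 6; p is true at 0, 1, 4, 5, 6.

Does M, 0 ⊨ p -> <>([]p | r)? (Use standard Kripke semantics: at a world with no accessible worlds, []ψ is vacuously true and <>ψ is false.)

Recall that []ψ holds at a world iff ψ holds at every accessible world, and <>ψ holds iff ψ holds at some accessible world.
At 0: p is true, <>([]p | r) is false, so p -> <>([]p | r) is false.
  At 0: no accessible worlds, so <>([]p | r) is false.

No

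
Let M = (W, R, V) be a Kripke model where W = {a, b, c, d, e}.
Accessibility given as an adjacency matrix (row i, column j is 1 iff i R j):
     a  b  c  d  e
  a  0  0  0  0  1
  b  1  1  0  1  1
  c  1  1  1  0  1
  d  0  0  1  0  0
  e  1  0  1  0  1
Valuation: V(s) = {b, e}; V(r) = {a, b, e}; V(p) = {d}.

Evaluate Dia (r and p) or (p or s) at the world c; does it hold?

Recall that Dia ψ holds at a world iff ψ holds at some accessible world.
At c: Dia (r and p) is false, p or s is false, so Dia (r and p) or (p or s) is false.
  At c: Dia (r and p) requires r and p at some successor in {a, b, c, e}.
    At a: r and p is false.
    At b: r and p is false.
    At c: r and p is false.
    At e: r and p is false.
  So Dia (r and p) is false at c.

No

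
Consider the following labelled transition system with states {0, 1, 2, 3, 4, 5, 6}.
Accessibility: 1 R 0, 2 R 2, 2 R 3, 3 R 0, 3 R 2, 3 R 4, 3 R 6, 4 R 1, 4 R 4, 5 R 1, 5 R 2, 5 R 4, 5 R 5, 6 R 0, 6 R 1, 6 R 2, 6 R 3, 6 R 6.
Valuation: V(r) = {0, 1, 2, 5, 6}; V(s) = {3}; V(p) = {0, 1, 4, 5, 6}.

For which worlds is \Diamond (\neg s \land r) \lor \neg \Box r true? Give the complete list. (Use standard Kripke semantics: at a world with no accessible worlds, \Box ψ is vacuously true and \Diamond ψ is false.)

1, 2, 3, 4, 5, 6

Recall that \Box ψ holds at a world iff ψ holds at every accessible world, and \Diamond ψ holds iff ψ holds at some accessible world.
Let φ = \Diamond (\neg s \land r) \lor \neg \Box r. Evaluate φ at each world:
  0 (successors ∅): φ is false.
  1 (successors {0}): φ is true.
  2 (successors {2, 3}): φ is true.
  3 (successors {0, 2, 4, 6}): φ is true.
  4 (successors {1, 4}): φ is true.
  5 (successors {1, 2, 4, 5}): φ is true.
  6 (successors {0, 1, 2, 3, 6}): φ is true.
For instance, at 5:
  At 5: \Diamond (\neg s \land r) is true, \neg \Box r is true, so \Diamond (\neg s \land r) \lor \neg \Box r is true.
    At 5: \Diamond (\neg s \land r) requires \neg s \land r at some successor in {1, 2, 4, 5}.
      \neg s \land r holds at 1, so \Diamond (\neg s \land r) is true at 5.
    At 5: \Box r is false, so \neg \Box r is true.
      At 5: \Box r requires r at every successor {1, 2, 4, 5}.
        r fails at 4, so \Box r is false at 5.
Satisfying worlds: {1, 2, 3, 4, 5, 6}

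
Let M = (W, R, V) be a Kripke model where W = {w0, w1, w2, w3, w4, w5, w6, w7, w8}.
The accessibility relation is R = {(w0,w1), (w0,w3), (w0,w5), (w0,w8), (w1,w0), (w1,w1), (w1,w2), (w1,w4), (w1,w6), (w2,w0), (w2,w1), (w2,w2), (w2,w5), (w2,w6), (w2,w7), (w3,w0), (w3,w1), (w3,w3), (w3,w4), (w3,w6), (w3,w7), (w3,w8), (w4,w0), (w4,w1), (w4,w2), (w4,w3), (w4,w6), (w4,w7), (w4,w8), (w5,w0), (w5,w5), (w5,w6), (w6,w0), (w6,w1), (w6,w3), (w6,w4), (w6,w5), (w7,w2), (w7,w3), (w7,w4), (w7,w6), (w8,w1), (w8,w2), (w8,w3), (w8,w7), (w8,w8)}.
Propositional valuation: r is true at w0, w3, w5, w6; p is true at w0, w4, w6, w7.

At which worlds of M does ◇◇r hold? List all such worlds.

Let φ = ◇◇r. Evaluate φ at each world:
  w0 (successors {w1, w3, w5, w8}): φ is true.
  w1 (successors {w0, w1, w2, w4, w6}): φ is true.
  w2 (successors {w0, w1, w2, w5, w6, w7}): φ is true.
  w3 (successors {w0, w1, w3, w4, w6, w7, w8}): φ is true.
  w4 (successors {w0, w1, w2, w3, w6, w7, w8}): φ is true.
  w5 (successors {w0, w5, w6}): φ is true.
  w6 (successors {w0, w1, w3, w4, w5}): φ is true.
  w7 (successors {w2, w3, w4, w6}): φ is true.
  w8 (successors {w1, w2, w3, w7, w8}): φ is true.
For instance, at w7:
  At w7: ◇◇r requires ◇r at some successor in {w2, w3, w4, w6}.
    ◇r holds at w2, so ◇◇r is true at w7.
      At w2: ◇r requires r at some successor in {w0, w1, w2, w5, w6, w7}.
        r holds at w0, so ◇r is true at w2.
Satisfying worlds: {w0, w1, w2, w3, w4, w5, w6, w7, w8}

w0, w1, w2, w3, w4, w5, w6, w7, w8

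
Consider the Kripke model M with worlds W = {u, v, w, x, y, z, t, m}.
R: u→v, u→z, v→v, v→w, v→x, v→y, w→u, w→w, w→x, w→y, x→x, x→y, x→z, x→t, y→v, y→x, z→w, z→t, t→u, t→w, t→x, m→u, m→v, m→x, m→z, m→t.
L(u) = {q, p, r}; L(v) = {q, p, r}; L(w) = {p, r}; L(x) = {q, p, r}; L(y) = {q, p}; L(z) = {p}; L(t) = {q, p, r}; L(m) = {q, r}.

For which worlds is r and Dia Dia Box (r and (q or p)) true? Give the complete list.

u, v, w, x, t, m

Let φ = r and Dia Dia Box (r and (q or p)). Evaluate φ at each world:
  u (successors {v, z}): φ is true.
  v (successors {v, w, x, y}): φ is true.
  w (successors {u, w, x, y}): φ is true.
  x (successors {x, y, z, t}): φ is true.
  y (successors {v, x}): φ is false.
  z (successors {w, t}): φ is false.
  t (successors {u, w, x}): φ is true.
  m (successors {u, v, x, z, t}): φ is true.
For instance, at m:
  At m: r is true, Dia Dia Box (r and (q or p)) is true, so r and Dia Dia Box (r and (q or p)) is true.
    At m: Dia Dia Box (r and (q or p)) requires Dia Box (r and (q or p)) at some successor in {u, v, x, z, t}.
      Dia Box (r and (q or p)) holds at u, so Dia Dia Box (r and (q or p)) is true at m.
Satisfying worlds: {u, v, w, x, t, m}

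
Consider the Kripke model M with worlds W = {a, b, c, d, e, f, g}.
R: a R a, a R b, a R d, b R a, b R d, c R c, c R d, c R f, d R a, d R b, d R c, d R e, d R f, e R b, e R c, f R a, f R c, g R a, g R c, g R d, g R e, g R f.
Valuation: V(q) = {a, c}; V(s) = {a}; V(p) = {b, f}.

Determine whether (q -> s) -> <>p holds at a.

Yes

At a: q -> s is true, <>p is true, so (q -> s) -> <>p is true.
  At a: <>p requires p at some successor in {a, b, d}.
    p holds at b, so <>p is true at a.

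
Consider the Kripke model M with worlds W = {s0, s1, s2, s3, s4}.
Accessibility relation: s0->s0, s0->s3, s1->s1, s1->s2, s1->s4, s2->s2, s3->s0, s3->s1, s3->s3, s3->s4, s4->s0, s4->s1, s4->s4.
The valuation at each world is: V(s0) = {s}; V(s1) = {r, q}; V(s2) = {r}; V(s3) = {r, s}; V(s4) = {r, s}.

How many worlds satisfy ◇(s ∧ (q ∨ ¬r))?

3

Let φ = ◇(s ∧ (q ∨ ¬r)). Evaluate φ at each world:
  s0 (successors {s0, s3}): φ is true.
  s1 (successors {s1, s2, s4}): φ is false.
  s2 (successors {s2}): φ is false.
  s3 (successors {s0, s1, s3, s4}): φ is true.
  s4 (successors {s0, s1, s4}): φ is true.
For instance, at s2:
  At s2: ◇(s ∧ (q ∨ ¬r)) requires s ∧ (q ∨ ¬r) at some successor in {s2}.
    At s2: s ∧ (q ∨ ¬r) is false.
  So ◇(s ∧ (q ∨ ¬r)) is false at s2.
Satisfying worlds: {s0, s3, s4}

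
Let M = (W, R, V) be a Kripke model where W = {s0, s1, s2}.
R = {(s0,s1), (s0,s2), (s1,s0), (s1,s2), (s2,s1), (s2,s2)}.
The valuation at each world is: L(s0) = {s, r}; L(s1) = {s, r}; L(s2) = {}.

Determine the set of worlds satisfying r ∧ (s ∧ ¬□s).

s0, s1

Let φ = r ∧ (s ∧ ¬□s). Evaluate φ at each world:
  s0 (successors {s1, s2}): φ is true.
  s1 (successors {s0, s2}): φ is true.
  s2 (successors {s1, s2}): φ is false.
For instance, at s1:
  At s1: r is true, s ∧ ¬□s is true, so r ∧ (s ∧ ¬□s) is true.
    At s1: s is true, ¬□s is true, so s ∧ ¬□s is true.
      At s1: □s is false, so ¬□s is true.
Satisfying worlds: {s0, s1}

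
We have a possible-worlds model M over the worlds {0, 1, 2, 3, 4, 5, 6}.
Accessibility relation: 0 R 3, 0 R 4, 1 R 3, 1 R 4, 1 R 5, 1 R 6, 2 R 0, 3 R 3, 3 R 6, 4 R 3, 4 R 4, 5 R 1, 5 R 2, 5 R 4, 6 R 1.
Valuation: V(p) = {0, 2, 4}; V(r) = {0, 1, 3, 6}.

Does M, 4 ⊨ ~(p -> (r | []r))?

Yes

At 4: p -> (r | []r) is false, so ~(p -> (r | []r)) is true.
  At 4: p is true, r | []r is false, so p -> (r | []r) is false.
    At 4: r is false, []r is false, so r | []r is false.
      At 4: []r requires r at every successor {3, 4}.
        r fails at 4, so []r is false at 4.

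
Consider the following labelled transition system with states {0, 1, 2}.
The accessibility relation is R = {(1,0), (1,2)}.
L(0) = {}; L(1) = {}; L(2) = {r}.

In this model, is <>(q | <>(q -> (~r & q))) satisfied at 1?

At 1: <>(q | <>(q -> (~r & q))) requires q | <>(q -> (~r & q)) at some successor in {0, 2}.
  At 0: q | <>(q -> (~r & q)) is false.
  At 2: q | <>(q -> (~r & q)) is false.
So <>(q | <>(q -> (~r & q))) is false at 1.

No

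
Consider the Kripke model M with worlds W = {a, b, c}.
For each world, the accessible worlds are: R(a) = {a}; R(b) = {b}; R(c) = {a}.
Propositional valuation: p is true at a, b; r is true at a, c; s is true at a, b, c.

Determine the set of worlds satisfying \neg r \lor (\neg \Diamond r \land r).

Recall that \Diamond ψ holds at a world iff ψ holds at some accessible world.
Let φ = \neg r \lor (\neg \Diamond r \land r). Evaluate φ at each world:
  a (successors {a}): φ is false.
  b (successors {b}): φ is true.
  c (successors {a}): φ is false.
For instance, at c:
  At c: \neg r is false, \neg \Diamond r \land r is false, so \neg r \lor (\neg \Diamond r \land r) is false.
    At c: \neg \Diamond r is false, r is true, so \neg \Diamond r \land r is false.
      At c: \Diamond r is true, so \neg \Diamond r is false.
Satisfying worlds: {b}

b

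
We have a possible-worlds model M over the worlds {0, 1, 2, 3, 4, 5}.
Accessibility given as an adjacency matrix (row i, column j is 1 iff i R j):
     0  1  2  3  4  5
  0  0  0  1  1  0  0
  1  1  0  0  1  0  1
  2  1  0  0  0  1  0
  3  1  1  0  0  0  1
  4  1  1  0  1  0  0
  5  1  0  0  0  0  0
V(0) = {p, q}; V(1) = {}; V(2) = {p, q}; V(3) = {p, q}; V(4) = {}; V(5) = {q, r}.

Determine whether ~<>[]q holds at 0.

At 0: <>[]q is false, so ~<>[]q is true.
  At 0: <>[]q requires []q at some successor in {2, 3}.
    At 2: []q is false.
    At 3: []q is false.
  So <>[]q is false at 0.

Yes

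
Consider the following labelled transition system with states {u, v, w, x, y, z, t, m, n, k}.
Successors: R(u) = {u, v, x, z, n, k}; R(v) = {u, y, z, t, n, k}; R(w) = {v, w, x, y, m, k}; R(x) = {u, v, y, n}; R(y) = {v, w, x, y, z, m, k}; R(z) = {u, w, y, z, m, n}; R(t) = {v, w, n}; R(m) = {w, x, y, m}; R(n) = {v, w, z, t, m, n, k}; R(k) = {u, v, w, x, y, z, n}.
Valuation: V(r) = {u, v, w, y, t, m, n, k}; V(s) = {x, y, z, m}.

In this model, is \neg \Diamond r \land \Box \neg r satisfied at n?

No

At n: \neg \Diamond r is false, \Box \neg r is false, so \neg \Diamond r \land \Box \neg r is false.
  At n: \Diamond r is true, so \neg \Diamond r is false.
    At n: \Diamond r requires r at some successor in {v, w, z, t, m, n, k}.
      r holds at v, so \Diamond r is true at n.
  At n: \Box \neg r requires \neg r at every successor {v, w, z, t, m, n, k}.
    \neg r fails at v, so \Box \neg r is false at n.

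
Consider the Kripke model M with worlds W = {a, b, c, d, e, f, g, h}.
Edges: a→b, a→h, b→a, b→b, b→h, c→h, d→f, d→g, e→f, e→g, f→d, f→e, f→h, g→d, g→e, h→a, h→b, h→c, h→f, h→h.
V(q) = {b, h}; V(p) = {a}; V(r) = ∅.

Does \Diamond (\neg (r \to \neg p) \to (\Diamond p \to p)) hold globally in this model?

Recall that \Diamond ψ holds at a world iff ψ holds at some accessible world.
Let φ = \Diamond (\neg (r \to \neg p) \to (\Diamond p \to p)). Evaluate φ at each world:
  a (successors {b, h}): φ is true.
  b (successors {a, b, h}): φ is true.
  c (successors {h}): φ is true.
  d (successors {f, g}): φ is true.
  e (successors {f, g}): φ is true.
  f (successors {d, e, h}): φ is true.
  g (successors {d, e}): φ is true.
  h (successors {a, b, c, f, h}): φ is true.
For instance, at c:
  At c: \Diamond (\neg (r \to \neg p) \to (\Diamond p \to p)) requires \neg (r \to \neg p) \to (\Diamond p \to p) at some successor in {h}.
    \neg (r \to \neg p) \to (\Diamond p \to p) holds at h, so \Diamond (\neg (r \to \neg p) \to (\Diamond p \to p)) is true at c.
      At h: \neg (r \to \neg p) is false, \Diamond p \to p is false, so \neg (r \to \neg p) \to (\Diamond p \to p) is true.

Yes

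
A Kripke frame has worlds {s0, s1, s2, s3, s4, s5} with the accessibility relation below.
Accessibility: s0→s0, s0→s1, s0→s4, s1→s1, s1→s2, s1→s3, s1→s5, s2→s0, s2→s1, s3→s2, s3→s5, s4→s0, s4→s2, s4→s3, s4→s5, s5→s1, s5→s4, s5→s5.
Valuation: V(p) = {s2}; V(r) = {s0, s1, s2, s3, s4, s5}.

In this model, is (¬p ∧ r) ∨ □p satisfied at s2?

No

At s2: ¬p ∧ r is false, □p is false, so (¬p ∧ r) ∨ □p is false.
  At s2: □p requires p at every successor {s0, s1}.
    p fails at s0, so □p is false at s2.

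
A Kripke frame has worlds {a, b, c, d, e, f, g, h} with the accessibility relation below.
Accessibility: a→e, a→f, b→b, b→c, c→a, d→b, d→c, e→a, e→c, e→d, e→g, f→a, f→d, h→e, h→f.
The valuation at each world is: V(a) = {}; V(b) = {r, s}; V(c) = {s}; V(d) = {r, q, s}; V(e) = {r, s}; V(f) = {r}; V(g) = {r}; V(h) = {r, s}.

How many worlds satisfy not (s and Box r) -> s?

Let φ = not (s and Box r) -> s. Evaluate φ at each world:
  a (successors {e, f}): φ is false.
  b (successors {b, c}): φ is true.
  c (successors {a}): φ is true.
  d (successors {b, c}): φ is true.
  e (successors {a, c, d, g}): φ is true.
  f (successors {a, d}): φ is false.
  g (successors ∅): φ is false.
  h (successors {e, f}): φ is true.
For instance, at c:
  At c: not (s and Box r) is true, s is true, so not (s and Box r) -> s is true.
    At c: s and Box r is false, so not (s and Box r) is true.
      At c: s is true, Box r is false, so s and Box r is false.
Satisfying worlds: {b, c, d, e, h}

5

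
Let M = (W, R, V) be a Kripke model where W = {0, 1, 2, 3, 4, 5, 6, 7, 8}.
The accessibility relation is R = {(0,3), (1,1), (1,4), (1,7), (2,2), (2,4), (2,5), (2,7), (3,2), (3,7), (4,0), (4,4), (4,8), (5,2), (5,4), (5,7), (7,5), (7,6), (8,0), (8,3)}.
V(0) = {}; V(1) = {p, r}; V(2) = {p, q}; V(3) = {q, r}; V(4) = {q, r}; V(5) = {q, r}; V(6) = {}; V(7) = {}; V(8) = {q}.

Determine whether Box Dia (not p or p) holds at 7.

No

At 7: Box Dia (not p or p) requires Dia (not p or p) at every successor {5, 6}.
  Dia (not p or p) fails at 6, so Box Dia (not p or p) is false at 7.
    At 6: no accessible worlds, so Dia (not p or p) is false.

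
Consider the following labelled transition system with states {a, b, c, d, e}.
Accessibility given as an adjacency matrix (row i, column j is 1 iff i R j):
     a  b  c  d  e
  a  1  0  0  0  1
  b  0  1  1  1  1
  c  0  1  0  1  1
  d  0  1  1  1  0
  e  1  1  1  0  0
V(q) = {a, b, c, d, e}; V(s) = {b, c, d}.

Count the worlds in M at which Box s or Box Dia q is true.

5

Let φ = Box s or Box Dia q. Evaluate φ at each world:
  a (successors {a, e}): φ is true.
  b (successors {b, c, d, e}): φ is true.
  c (successors {b, d, e}): φ is true.
  d (successors {b, c, d}): φ is true.
  e (successors {a, b, c}): φ is true.
For instance, at e:
  At e: Box s is false, Box Dia q is true, so Box s or Box Dia q is true.
    At e: Box s requires s at every successor {a, b, c}.
      s fails at a, so Box s is false at e.
    At e: Box Dia q requires Dia q at every successor {a, b, c}.
      At a: Dia q is true.
      At b: Dia q is true.
      At c: Dia q is true.
    So Box Dia q is true at e.
Satisfying worlds: {a, b, c, d, e}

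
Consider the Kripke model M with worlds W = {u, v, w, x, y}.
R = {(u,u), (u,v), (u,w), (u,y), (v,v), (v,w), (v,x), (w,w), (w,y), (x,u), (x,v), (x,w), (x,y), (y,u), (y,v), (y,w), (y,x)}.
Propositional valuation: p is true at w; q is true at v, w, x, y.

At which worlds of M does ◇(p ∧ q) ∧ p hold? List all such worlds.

Let φ = ◇(p ∧ q) ∧ p. Evaluate φ at each world:
  u (successors {u, v, w, y}): φ is false.
  v (successors {v, w, x}): φ is false.
  w (successors {w, y}): φ is true.
  x (successors {u, v, w, y}): φ is false.
  y (successors {u, v, w, x}): φ is false.
For instance, at v:
  At v: ◇(p ∧ q) is true, p is false, so ◇(p ∧ q) ∧ p is false.
    At v: ◇(p ∧ q) requires p ∧ q at some successor in {v, w, x}.
      p ∧ q holds at w, so ◇(p ∧ q) is true at v.
Satisfying worlds: {w}

w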